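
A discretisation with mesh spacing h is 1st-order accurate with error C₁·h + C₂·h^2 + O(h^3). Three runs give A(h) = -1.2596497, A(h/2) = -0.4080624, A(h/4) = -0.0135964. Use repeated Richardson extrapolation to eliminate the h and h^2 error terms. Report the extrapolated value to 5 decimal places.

First eliminate the h term (factor 2^1 = 2):
  B₁ = (2·(-0.4080624) − (-1.2596497))/1 = 0.4435249
  B₂ = (2·(-0.0135964) − (-0.4080624))/1 = 0.3808696
Then eliminate the h^2 term (factor 2^2 = 4):
  (4·0.3808696 − 0.4435249)/3 = 0.3599845

0.35998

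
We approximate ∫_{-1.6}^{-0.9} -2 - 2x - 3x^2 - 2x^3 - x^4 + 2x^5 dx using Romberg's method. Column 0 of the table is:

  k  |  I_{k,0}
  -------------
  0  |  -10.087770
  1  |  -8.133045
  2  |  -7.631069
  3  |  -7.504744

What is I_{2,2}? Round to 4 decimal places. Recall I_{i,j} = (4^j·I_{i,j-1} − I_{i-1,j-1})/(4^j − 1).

Richardson extrapolation on the trapezoidal column (denominator 4−1=3):
I_{1,1} = (4·(-8.133045) − (-10.087770)) / 3 = -7.481470
I_{2,1} = -7.631069 + (-7.631069 − (-8.133045))/3 = -7.463744
I_{2,2} = -7.463744 + (-7.463744 − (-7.481470))/15 = -7.462562

-7.4626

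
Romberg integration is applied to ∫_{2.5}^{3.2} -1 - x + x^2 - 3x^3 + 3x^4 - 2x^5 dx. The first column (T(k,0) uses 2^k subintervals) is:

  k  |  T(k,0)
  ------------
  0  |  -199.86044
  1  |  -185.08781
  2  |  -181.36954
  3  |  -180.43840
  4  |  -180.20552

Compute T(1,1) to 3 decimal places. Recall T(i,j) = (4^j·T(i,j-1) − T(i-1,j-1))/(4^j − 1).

-180.164

Richardson extrapolation on the trapezoidal column (denominator 4−1=3):
T(1,1) = -185.08781 + (-185.08781 − (-199.86044))/3 = -180.16360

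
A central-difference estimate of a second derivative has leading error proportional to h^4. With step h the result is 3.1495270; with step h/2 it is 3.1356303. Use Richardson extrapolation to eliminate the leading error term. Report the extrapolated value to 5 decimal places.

3.13470

The leading error scales as h^4; refining by a factor of 2 reduces it by 2^4 = 16.
Extrapolated value = (16·A(h/2) − A(h)) / (16 − 1)
= (16·3.1356303 − 3.1495270) / 15
= 47.0205578 / 15 = 3.1347039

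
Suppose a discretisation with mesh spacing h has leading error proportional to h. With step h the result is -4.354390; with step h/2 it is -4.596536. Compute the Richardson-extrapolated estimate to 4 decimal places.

-4.8387

Extrapolated value = (2·A(h/2) − A(h)) / (2 − 1)
= (2·(-4.596536) − (-4.354390)) / 1
= -4.838682 / 1 = -4.838682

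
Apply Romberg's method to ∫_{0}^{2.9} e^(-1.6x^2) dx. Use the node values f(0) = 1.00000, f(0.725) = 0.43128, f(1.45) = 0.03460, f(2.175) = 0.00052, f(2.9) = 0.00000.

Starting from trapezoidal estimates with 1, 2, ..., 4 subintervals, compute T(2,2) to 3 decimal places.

T(0,0) (trapezoid, 1 panel, h=2.9000): 1.45000
T(1,0) (trapezoid, 2 panels, h=1.4500): 0.77517
T(2,0) (trapezoid, 4 panels, h=0.7250): 0.70064
T(1,1) = 0.77517 + (0.77517 − 1.45000)/3 = 0.55023
T(2,1) = 0.70064 + (0.70064 − 0.77517)/3 = 0.67580
T(2,2) = 0.67580 + (0.67580 − 0.55023)/15 = 0.68417

0.684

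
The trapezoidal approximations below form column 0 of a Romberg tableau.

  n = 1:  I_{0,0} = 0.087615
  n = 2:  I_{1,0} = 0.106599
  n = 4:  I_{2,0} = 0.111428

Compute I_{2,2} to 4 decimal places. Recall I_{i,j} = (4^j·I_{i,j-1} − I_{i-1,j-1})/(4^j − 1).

Richardson extrapolation on the trapezoidal column (denominator 4−1=3):
I_{1,1} = (4·0.106599 − 0.087615) / 3 = 0.112927
I_{2,1} = (4·0.111428 − 0.106599) / 3 = 0.113038
I_{2,2} = (16·0.113038 − 0.112927) / 15 = 0.113045

0.1130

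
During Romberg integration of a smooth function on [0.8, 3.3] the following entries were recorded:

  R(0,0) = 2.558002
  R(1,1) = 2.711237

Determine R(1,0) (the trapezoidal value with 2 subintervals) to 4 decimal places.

2.6729

From R(1,1) = (4·R(1,0) − R(0,0))/3, solve for R(1,0):
4·R(1,0) = 3·2.711237 + 2.558002 = 10.691713
R(1,0) = 2.672928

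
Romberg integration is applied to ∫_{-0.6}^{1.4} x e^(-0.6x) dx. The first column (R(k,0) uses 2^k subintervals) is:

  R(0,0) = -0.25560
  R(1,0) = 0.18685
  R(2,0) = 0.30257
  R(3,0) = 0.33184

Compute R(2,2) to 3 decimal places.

0.342

R(1,1) = (4·0.18685 − (-0.25560)) / 3 = 0.33433
R(2,1) = 0.30257 + (0.30257 − 0.18685)/3 = 0.34114
R(2,2) = 0.34114 + (0.34114 − 0.33433)/15 = 0.34159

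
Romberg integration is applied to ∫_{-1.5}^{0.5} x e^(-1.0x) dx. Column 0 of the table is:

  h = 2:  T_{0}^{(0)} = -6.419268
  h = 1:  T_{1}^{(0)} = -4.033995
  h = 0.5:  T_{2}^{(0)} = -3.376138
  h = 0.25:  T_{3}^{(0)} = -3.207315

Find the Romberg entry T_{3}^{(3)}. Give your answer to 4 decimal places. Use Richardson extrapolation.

-3.1506

Richardson extrapolation on the trapezoidal column (denominator 4−1=3):
T_{1}^{(1)} = -4.033995 + (-4.033995 − (-6.419268))/3 = -3.238904
T_{2}^{(1)} = -3.376138 + (-3.376138 − (-4.033995))/3 = -3.156852
T_{3}^{(1)} = (4·(-3.207315) − (-3.376138)) / 3 = -3.151041
T_{2}^{(2)} = (16·(-3.156852) − (-3.238904)) / 15 = -3.151382
T_{3}^{(2)} = (16·(-3.151041) − (-3.156852)) / 15 = -3.150654
T_{3}^{(3)} = -3.150654 + (-3.150654 − (-3.151382))/63 = -3.150642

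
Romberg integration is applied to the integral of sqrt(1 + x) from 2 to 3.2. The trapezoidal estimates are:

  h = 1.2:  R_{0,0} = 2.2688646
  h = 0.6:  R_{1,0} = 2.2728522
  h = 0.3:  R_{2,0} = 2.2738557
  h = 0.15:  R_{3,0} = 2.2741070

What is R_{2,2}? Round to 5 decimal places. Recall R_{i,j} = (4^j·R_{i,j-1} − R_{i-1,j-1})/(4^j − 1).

2.27419

Richardson extrapolation on the trapezoidal column (denominator 4−1=3):
R_{1,1} = (4·2.2728522 − 2.2688646) / 3 = 2.2741814
R_{2,1} = (4·2.2738557 − 2.2728522) / 3 = 2.2741902
R_{2,2} = (16·2.2741902 − 2.2741814) / 15 = 2.2741908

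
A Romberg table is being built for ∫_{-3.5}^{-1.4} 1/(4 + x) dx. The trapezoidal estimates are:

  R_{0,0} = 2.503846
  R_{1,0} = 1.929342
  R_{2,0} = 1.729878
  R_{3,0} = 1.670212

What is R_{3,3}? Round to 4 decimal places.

Richardson extrapolation on the trapezoidal column (denominator 4−1=3):
R_{1,1} = 1.929342 + (1.929342 − 2.503846)/3 = 1.737841
R_{2,1} = 1.729878 + (1.729878 − 1.929342)/3 = 1.663390
R_{3,1} = (4·1.670212 − 1.729878) / 3 = 1.650323
R_{2,2} = (16·1.663390 − 1.737841) / 15 = 1.658427
R_{3,2} = 1.650323 + (1.650323 − 1.663390)/15 = 1.649452
R_{3,3} = 1.649452 + (1.649452 − 1.658427)/63 = 1.649310

1.6493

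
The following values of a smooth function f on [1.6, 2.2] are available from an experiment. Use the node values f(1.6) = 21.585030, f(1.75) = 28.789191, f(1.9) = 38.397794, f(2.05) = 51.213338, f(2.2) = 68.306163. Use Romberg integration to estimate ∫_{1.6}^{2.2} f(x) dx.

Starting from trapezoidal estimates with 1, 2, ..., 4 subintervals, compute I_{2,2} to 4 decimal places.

24.3340

I_{0,0} (trapezoid, 1 panel, h=0.6000): 26.967358
I_{1,0} (trapezoid, 2 panels, h=0.3000): 25.003017
I_{2,0} (trapezoid, 4 panels, h=0.1500): 24.501888
I_{1,1} = 25.003017 + (25.003017 − 26.967358)/3 = 24.348237
I_{2,1} = 24.501888 + (24.501888 − 25.003017)/3 = 24.334845
I_{2,2} = 24.334845 + (24.334845 − 24.348237)/15 = 24.333952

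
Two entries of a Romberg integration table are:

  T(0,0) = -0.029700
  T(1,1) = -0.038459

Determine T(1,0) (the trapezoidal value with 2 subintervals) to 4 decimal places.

From T(1,1) = (4·T(1,0) − T(0,0))/3, solve for T(1,0):
4·T(1,0) = 3·(-0.038459) + (-0.029700) = -0.145077
T(1,0) = -0.036269

-0.0363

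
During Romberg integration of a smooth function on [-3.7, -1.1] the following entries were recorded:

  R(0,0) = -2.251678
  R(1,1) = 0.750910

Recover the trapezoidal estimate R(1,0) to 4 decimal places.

0.0003

From R(1,1) = (4·R(1,0) − R(0,0))/3, solve for R(1,0):
4·R(1,0) = 3·0.750910 + (-2.251678) = 0.001052
R(1,0) = 0.000263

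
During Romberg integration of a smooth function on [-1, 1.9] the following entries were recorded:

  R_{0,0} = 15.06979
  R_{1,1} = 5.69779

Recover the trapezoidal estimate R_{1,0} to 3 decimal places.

8.041

From R_{1,1} = (4·R_{1,0} − R_{0,0})/3, solve for R_{1,0}:
4·R_{1,0} = 3·5.69779 + 15.06979 = 32.16316
R_{1,0} = 8.04079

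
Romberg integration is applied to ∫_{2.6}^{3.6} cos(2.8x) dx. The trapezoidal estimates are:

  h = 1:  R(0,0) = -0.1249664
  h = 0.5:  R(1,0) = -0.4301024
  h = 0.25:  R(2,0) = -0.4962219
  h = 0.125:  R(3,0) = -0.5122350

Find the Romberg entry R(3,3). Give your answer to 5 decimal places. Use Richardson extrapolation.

-0.51753

R(1,1) = -0.4301024 + (-0.4301024 − (-0.1249664))/3 = -0.5318144
R(2,1) = (4·(-0.4962219) − (-0.4301024)) / 3 = -0.5182617
R(3,1) = (4·(-0.5122350) − (-0.4962219)) / 3 = -0.5175727
R(2,2) = -0.5182617 + (-0.5182617 − (-0.5318144))/15 = -0.5173582
R(3,2) = -0.5175727 + (-0.5175727 − (-0.5182617))/15 = -0.5175268
R(3,3) = (64·(-0.5175268) − (-0.5173582)) / 63 = -0.5175295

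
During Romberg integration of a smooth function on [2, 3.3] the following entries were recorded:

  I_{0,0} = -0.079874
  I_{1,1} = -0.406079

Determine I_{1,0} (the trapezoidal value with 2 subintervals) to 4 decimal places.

From I_{1,1} = (4·I_{1,0} − I_{0,0})/3, solve for I_{1,0}:
4·I_{1,0} = 3·(-0.406079) + (-0.079874) = -1.298111
I_{1,0} = -0.324528

-0.3245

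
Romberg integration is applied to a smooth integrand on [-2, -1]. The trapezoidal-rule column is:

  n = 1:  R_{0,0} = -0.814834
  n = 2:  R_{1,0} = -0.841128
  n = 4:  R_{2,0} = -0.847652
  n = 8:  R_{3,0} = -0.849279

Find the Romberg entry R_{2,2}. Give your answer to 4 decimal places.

Richardson extrapolation on the trapezoidal column (denominator 4−1=3):
R_{1,1} = (4·(-0.841128) − (-0.814834)) / 3 = -0.849893
R_{2,1} = (4·(-0.847652) − (-0.841128)) / 3 = -0.849827
R_{2,2} = (16·(-0.849827) − (-0.849893)) / 15 = -0.849823

-0.8498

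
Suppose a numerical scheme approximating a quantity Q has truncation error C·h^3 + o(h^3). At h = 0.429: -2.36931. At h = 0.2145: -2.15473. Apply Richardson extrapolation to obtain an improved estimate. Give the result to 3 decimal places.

The leading error scales as h^3; refining by a factor of 2 reduces it by 2^3 = 8.
Extrapolated value = (8·A(h/2) − A(h)) / (8 − 1)
= (8·(-2.15473) − (-2.36931)) / 7
= -14.86853 / 7 = -2.12408

-2.124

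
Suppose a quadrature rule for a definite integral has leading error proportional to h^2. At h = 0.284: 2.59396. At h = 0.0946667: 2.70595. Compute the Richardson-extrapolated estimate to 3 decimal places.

2.720

Extrapolated value = (9·A(h/3) − A(h)) / (9 − 1)
= (9·2.70595 − 2.59396) / 8
= 21.75959 / 8 = 2.71995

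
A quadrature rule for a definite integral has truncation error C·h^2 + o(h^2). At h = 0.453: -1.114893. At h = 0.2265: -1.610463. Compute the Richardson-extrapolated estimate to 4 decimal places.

-1.7757

Extrapolated value = (4·A(h/2) − A(h)) / (4 − 1)
= (4·(-1.610463) − (-1.114893)) / 3
= -5.326959 / 3 = -1.775653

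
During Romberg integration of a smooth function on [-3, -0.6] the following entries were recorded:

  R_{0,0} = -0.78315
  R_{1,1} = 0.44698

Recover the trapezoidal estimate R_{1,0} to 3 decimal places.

From R_{1,1} = (4·R_{1,0} − R_{0,0})/3, solve for R_{1,0}:
4·R_{1,0} = 3·0.44698 + (-0.78315) = 0.55779
R_{1,0} = 0.13945

0.139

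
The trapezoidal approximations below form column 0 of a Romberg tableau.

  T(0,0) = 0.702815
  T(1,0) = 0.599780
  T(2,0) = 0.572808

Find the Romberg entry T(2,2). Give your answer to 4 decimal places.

0.5637

Richardson extrapolation on the trapezoidal column (denominator 4−1=3):
T(1,1) = 0.599780 + (0.599780 − 0.702815)/3 = 0.565435
T(2,1) = 0.572808 + (0.572808 − 0.599780)/3 = 0.563817
T(2,2) = 0.563817 + (0.563817 − 0.565435)/15 = 0.563709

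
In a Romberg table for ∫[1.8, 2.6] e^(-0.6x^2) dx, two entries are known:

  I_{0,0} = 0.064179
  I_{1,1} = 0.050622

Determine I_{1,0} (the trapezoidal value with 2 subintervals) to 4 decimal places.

0.0540

From I_{1,1} = (4·I_{1,0} − I_{0,0})/3, solve for I_{1,0}:
4·I_{1,0} = 3·0.050622 + 0.064179 = 0.216045
I_{1,0} = 0.054011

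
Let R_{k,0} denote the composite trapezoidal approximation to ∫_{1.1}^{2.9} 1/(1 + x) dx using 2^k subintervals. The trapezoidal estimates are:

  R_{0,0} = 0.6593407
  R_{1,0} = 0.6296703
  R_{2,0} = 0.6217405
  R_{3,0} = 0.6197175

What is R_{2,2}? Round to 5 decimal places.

R_{1,1} = (4·0.6296703 − 0.6593407) / 3 = 0.6197802
R_{2,1} = 0.6217405 + (0.6217405 − 0.6296703)/3 = 0.6190972
R_{2,2} = (16·0.6190972 − 0.6197802) / 15 = 0.6190517

0.61905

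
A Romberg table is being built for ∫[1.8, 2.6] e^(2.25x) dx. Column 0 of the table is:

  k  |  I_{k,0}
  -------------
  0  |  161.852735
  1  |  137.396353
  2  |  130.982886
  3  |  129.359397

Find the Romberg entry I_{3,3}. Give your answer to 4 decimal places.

128.8164

I_{1,1} = (4·137.396353 − 161.852735) / 3 = 129.244226
I_{2,1} = (4·130.982886 − 137.396353) / 3 = 128.845064
I_{3,1} = (4·129.359397 − 130.982886) / 3 = 128.818234
I_{2,2} = 128.845064 + (128.845064 − 129.244226)/15 = 128.818453
I_{3,2} = (16·128.818234 − 128.845064) / 15 = 128.816445
I_{3,3} = 128.816445 + (128.816445 − 128.818453)/63 = 128.816413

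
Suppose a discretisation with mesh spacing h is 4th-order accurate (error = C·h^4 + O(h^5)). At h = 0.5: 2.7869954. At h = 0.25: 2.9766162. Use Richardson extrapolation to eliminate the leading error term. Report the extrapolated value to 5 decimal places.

Extrapolated value = (16·A(h/2) − A(h)) / (16 − 1)
= (16·2.9766162 − 2.7869954) / 15
= 44.8388638 / 15 = 2.9892576

2.98926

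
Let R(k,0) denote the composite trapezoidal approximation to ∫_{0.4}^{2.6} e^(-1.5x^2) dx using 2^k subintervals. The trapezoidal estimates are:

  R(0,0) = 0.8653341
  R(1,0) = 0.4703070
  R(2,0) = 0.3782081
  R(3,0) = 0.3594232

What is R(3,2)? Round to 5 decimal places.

Richardson extrapolation on the trapezoidal column (denominator 4−1=3):
R(2,1) = 0.3782081 + (0.3782081 − 0.4703070)/3 = 0.3475085
R(3,1) = (4·0.3594232 − 0.3782081) / 3 = 0.3531616
R(3,2) = (16·0.3531616 − 0.3475085) / 15 = 0.3535385

0.35354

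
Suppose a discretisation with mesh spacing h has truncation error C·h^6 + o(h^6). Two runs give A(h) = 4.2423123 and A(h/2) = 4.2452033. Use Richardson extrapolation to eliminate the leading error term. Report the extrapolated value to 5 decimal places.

The leading error scales as h^6; refining by a factor of 2 reduces it by 2^6 = 64.
Extrapolated value = (64·A(h/2) − A(h)) / (64 − 1)
= (64·4.2452033 − 4.2423123) / 63
= 267.4506989 / 63 = 4.2452492

4.24525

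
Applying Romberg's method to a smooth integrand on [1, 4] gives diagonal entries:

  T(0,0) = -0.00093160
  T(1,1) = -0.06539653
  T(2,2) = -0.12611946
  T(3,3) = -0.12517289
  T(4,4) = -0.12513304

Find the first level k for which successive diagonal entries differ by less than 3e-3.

k = 3

|T(1,1) − T(0,0)| = 0.06446493 ≥ 3e-3
|T(2,2) − T(1,1)| = 0.06072293 ≥ 3e-3
|T(3,3) − T(2,2)| = 0.00094657 < 3e-3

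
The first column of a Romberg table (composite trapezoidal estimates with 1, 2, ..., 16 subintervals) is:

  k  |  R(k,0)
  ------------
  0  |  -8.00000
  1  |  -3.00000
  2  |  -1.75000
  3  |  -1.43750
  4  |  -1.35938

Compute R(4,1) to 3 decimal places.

Richardson extrapolation on the trapezoidal column (denominator 4−1=3):
R(4,1) = -1.35938 + (-1.35938 − (-1.43750))/3 = -1.33334

-1.333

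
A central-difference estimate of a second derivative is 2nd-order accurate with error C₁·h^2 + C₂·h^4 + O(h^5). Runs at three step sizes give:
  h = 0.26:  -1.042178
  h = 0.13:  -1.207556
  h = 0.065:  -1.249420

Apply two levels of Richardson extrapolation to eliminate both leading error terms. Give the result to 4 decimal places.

First eliminate the h^2 term (factor 2^2 = 4):
  B₁ = (4·(-1.207556) − (-1.042178))/3 = -1.262682
  B₂ = (4·(-1.249420) − (-1.207556))/3 = -1.263375
Then eliminate the h^4 term (factor 2^4 = 16):
  (16·(-1.263375) − (-1.262682))/15 = -1.263421

-1.2634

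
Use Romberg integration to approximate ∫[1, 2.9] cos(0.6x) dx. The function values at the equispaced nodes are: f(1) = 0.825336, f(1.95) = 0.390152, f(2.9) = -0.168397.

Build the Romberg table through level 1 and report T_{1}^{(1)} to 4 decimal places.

0.7022

T_{0}^{(0)} (trapezoid, 1 panel, h=1.9000): 0.624092
T_{1}^{(0)} (trapezoid, 2 panels, h=0.9500): 0.682690
T_{1}^{(1)} = 0.682690 + (0.682690 − 0.624092)/3 = 0.702223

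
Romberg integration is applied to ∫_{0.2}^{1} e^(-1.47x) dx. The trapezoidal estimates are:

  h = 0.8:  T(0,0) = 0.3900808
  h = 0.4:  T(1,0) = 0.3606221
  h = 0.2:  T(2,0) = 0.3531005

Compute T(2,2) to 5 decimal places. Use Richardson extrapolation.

0.35058

T(1,1) = 0.3606221 + (0.3606221 − 0.3900808)/3 = 0.3508025
T(2,1) = 0.3531005 + (0.3531005 − 0.3606221)/3 = 0.3505933
T(2,2) = 0.3505933 + (0.3505933 − 0.3508025)/15 = 0.3505794
(Column j=1 coincides with Simpson's rule on the same nodes.)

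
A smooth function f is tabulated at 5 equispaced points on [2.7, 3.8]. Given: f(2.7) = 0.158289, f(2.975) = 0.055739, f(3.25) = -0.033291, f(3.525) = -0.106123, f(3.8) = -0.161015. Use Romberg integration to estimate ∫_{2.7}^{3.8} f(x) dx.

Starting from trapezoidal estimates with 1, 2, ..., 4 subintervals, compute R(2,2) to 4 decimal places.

-0.0248

R(0,0) (trapezoid, 1 panel, h=1.1000): -0.001499
R(1,0) (trapezoid, 2 panels, h=0.5500): -0.019060
R(2,0) (trapezoid, 4 panels, h=0.2750): -0.023385
R(1,1) = -0.019060 + (-0.019060 − (-0.001499))/3 = -0.024914
R(2,1) = -0.023385 + (-0.023385 − (-0.019060))/3 = -0.024827
R(2,2) = -0.024827 + (-0.024827 − (-0.024914))/15 = -0.024821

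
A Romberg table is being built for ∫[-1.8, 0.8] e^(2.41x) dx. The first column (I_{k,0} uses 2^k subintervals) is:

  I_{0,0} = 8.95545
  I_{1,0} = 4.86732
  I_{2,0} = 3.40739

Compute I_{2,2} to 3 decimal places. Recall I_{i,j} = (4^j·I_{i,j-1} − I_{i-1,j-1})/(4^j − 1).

Richardson extrapolation on the trapezoidal column (denominator 4−1=3):
I_{1,1} = 4.86732 + (4.86732 − 8.95545)/3 = 3.50461
I_{2,1} = 3.40739 + (3.40739 − 4.86732)/3 = 2.92075
I_{2,2} = 2.92075 + (2.92075 − 3.50461)/15 = 2.88183

2.882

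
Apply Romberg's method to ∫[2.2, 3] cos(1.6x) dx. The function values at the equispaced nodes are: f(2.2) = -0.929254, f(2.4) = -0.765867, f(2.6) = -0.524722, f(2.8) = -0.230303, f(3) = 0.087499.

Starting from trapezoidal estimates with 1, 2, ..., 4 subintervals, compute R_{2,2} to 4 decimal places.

R_{0,0} (trapezoid, 1 panel, h=0.8000): -0.336702
R_{1,0} (trapezoid, 2 panels, h=0.4000): -0.378240
R_{2,0} (trapezoid, 4 panels, h=0.2000): -0.388354
R_{1,1} = -0.378240 + (-0.378240 − (-0.336702))/3 = -0.392086
R_{2,1} = -0.388354 + (-0.388354 − (-0.378240))/3 = -0.391725
R_{2,2} = -0.391725 + (-0.391725 − (-0.392086))/15 = -0.391701

-0.3917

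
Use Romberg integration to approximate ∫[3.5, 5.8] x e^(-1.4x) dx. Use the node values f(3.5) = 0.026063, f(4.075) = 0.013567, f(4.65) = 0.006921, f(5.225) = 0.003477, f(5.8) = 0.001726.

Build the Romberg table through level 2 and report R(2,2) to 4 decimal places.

R(0,0) (trapezoid, 1 panel, h=2.3000): 0.031957
R(1,0) (trapezoid, 2 panels, h=1.1500): 0.023938
R(2,0) (trapezoid, 4 panels, h=0.5750): 0.021769
R(1,1) = 0.023938 + (0.023938 − 0.031957)/3 = 0.021265
R(2,1) = 0.021769 + (0.021769 − 0.023938)/3 = 0.021046
R(2,2) = 0.021046 + (0.021046 − 0.021265)/15 = 0.021031

0.0210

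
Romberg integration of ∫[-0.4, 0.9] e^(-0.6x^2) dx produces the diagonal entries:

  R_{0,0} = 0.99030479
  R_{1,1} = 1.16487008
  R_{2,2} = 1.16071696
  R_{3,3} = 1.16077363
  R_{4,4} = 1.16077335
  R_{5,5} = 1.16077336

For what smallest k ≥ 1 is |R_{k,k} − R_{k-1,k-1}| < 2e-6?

|R_{1,1} − R_{0,0}| = 0.17456529 ≥ 2e-6
|R_{2,2} − R_{1,1}| = 0.00415312 ≥ 2e-6
|R_{3,3} − R_{2,2}| = 0.00005667 ≥ 2e-6
|R_{4,4} − R_{3,3}| = 0.00000028 < 2e-6

k = 4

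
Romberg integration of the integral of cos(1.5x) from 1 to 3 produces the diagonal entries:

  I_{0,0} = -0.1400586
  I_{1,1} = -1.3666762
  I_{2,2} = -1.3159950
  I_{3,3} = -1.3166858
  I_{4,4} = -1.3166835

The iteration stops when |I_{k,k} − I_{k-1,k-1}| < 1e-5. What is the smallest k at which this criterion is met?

|I_{1,1} − I_{0,0}| = 1.2266176 ≥ 1e-5
|I_{2,2} − I_{1,1}| = 0.0506812 ≥ 1e-5
|I_{3,3} − I_{2,2}| = 0.0006908 ≥ 1e-5
|I_{4,4} − I_{3,3}| = 0.0000023 < 1e-5

k = 4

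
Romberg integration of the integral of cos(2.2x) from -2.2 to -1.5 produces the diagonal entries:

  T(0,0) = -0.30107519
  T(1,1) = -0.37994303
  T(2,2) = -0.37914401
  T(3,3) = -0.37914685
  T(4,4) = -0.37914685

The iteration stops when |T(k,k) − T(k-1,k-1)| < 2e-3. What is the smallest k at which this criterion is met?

|T(1,1) − T(0,0)| = 0.07886784 ≥ 2e-3
|T(2,2) − T(1,1)| = 0.00079902 < 2e-3

k = 2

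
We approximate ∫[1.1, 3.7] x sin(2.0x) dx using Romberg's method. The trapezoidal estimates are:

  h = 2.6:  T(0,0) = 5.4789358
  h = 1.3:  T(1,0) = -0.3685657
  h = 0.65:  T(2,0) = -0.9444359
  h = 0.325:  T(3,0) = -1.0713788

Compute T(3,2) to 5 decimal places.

-1.11218

Richardson extrapolation on the trapezoidal column (denominator 4−1=3):
T(2,1) = (4·(-0.9444359) − (-0.3685657)) / 3 = -1.1363926
T(3,1) = (4·(-1.0713788) − (-0.9444359)) / 3 = -1.1136931
T(3,2) = -1.1136931 + (-1.1136931 − (-1.1363926))/15 = -1.1121798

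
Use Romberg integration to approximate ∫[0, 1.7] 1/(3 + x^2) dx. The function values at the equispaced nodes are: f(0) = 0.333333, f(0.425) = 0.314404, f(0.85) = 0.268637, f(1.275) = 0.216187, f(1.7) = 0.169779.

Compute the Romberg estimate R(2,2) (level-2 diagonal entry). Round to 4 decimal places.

0.4481

R(0,0) (trapezoid, 1 panel, h=1.7000): 0.427645
R(1,0) (trapezoid, 2 panels, h=0.8500): 0.442164
R(2,0) (trapezoid, 4 panels, h=0.4250): 0.446583
R(1,1) = 0.442164 + (0.442164 − 0.427645)/3 = 0.447004
R(2,1) = 0.446583 + (0.446583 − 0.442164)/3 = 0.448056
R(2,2) = 0.448056 + (0.448056 − 0.447004)/15 = 0.448126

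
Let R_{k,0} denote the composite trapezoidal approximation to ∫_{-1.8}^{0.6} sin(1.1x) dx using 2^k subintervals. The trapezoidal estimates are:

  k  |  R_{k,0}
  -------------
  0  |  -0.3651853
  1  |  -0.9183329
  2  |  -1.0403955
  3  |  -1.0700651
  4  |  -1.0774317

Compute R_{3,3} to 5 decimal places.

Richardson extrapolation on the trapezoidal column (denominator 4−1=3):
R_{1,1} = -0.9183329 + (-0.9183329 − (-0.3651853))/3 = -1.1027154
R_{2,1} = (4·(-1.0403955) − (-0.9183329)) / 3 = -1.0810830
R_{3,1} = (4·(-1.0700651) − (-1.0403955)) / 3 = -1.0799550
R_{2,2} = (16·(-1.0810830) − (-1.1027154)) / 15 = -1.0796408
R_{3,2} = -1.0799550 + (-1.0799550 − (-1.0810830))/15 = -1.0798798
R_{3,3} = (64·(-1.0798798) − (-1.0796408)) / 63 = -1.0798836

-1.07988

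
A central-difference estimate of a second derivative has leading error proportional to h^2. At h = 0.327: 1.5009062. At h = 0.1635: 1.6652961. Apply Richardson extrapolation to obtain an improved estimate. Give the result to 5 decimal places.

1.72009

Extrapolated value = (4·A(h/2) − A(h)) / (4 − 1)
= (4·1.6652961 − 1.5009062) / 3
= 5.1602782 / 3 = 1.7200927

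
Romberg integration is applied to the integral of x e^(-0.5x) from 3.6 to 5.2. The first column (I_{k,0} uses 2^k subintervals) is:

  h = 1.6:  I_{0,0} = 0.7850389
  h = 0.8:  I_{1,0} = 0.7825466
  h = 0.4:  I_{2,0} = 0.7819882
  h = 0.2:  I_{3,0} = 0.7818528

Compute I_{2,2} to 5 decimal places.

I_{1,1} = (4·0.7825466 − 0.7850389) / 3 = 0.7817158
I_{2,1} = (4·0.7819882 − 0.7825466) / 3 = 0.7818021
I_{2,2} = 0.7818021 + (0.7818021 − 0.7817158)/15 = 0.7818079

0.78181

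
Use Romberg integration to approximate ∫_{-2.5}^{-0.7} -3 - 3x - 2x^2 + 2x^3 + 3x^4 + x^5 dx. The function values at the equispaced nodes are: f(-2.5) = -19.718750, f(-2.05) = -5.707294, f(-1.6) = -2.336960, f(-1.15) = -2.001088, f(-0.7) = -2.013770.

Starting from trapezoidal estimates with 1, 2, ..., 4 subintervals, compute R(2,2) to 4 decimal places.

-8.5368

R(0,0) (trapezoid, 1 panel, h=1.8000): -19.559268
R(1,0) (trapezoid, 2 panels, h=0.9000): -11.882898
R(2,0) (trapezoid, 4 panels, h=0.4500): -9.410221
R(1,1) = -11.882898 + (-11.882898 − (-19.559268))/3 = -9.324108
R(2,1) = -9.410221 + (-9.410221 − (-11.882898))/3 = -8.585995
R(2,2) = -8.585995 + (-8.585995 − (-9.324108))/15 = -8.536787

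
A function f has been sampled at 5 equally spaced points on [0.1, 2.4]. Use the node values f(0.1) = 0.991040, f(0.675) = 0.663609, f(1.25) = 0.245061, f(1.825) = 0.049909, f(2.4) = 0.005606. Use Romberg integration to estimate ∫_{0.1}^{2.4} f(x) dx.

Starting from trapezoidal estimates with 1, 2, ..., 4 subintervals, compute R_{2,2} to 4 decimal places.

0.8369

R_{0,0} (trapezoid, 1 panel, h=2.3000): 1.146143
R_{1,0} (trapezoid, 2 panels, h=1.1500): 0.854892
R_{2,0} (trapezoid, 4 panels, h=0.5750): 0.837719
R_{1,1} = 0.854892 + (0.854892 − 1.146143)/3 = 0.757808
R_{2,1} = 0.837719 + (0.837719 − 0.854892)/3 = 0.831995
R_{2,2} = 0.831995 + (0.831995 − 0.757808)/15 = 0.836941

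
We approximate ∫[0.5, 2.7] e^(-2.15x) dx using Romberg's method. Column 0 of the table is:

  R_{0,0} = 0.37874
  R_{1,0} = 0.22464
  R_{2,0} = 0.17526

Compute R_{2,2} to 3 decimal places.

R_{1,1} = 0.22464 + (0.22464 − 0.37874)/3 = 0.17327
R_{2,1} = (4·0.17526 − 0.22464) / 3 = 0.15880
R_{2,2} = 0.15880 + (0.15880 − 0.17327)/15 = 0.15784

0.158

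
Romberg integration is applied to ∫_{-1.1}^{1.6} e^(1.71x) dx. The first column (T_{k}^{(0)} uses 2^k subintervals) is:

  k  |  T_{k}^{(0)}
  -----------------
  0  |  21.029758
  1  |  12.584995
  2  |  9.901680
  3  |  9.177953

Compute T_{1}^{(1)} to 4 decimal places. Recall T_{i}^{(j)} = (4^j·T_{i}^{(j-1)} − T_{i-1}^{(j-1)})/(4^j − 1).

9.7701

Richardson extrapolation on the trapezoidal column (denominator 4−1=3):
T_{1}^{(1)} = (4·12.584995 − 21.029758) / 3 = 9.770074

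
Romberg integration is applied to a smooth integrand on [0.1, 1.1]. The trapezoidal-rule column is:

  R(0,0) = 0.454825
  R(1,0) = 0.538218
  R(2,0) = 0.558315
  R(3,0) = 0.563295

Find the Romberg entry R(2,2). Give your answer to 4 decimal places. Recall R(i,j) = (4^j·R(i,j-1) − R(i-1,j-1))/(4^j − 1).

Richardson extrapolation on the trapezoidal column (denominator 4−1=3):
R(1,1) = (4·0.538218 − 0.454825) / 3 = 0.566016
R(2,1) = 0.558315 + (0.558315 − 0.538218)/3 = 0.565014
R(2,2) = 0.565014 + (0.565014 − 0.566016)/15 = 0.564947

0.5649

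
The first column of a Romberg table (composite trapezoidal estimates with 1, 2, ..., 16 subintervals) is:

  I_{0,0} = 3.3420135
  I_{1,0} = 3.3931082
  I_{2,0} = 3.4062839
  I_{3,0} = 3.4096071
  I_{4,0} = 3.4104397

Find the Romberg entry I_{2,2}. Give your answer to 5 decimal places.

3.41071

Richardson extrapolation on the trapezoidal column (denominator 4−1=3):
I_{1,1} = 3.3931082 + (3.3931082 − 3.3420135)/3 = 3.4101398
I_{2,1} = (4·3.4062839 − 3.3931082) / 3 = 3.4106758
I_{2,2} = 3.4106758 + (3.4106758 − 3.4101398)/15 = 3.4107115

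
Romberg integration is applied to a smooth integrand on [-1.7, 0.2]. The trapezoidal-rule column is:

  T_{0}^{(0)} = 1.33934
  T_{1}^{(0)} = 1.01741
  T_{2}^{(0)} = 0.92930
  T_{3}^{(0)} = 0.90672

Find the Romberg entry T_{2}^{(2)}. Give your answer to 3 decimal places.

T_{1}^{(1)} = 1.01741 + (1.01741 − 1.33934)/3 = 0.91010
T_{2}^{(1)} = 0.92930 + (0.92930 − 1.01741)/3 = 0.89993
T_{2}^{(2)} = 0.89993 + (0.89993 − 0.91010)/15 = 0.89925

0.899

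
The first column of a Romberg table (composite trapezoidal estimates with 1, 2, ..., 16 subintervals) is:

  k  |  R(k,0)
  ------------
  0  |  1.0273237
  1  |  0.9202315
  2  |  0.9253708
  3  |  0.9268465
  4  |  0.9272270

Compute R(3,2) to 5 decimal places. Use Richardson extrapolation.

Richardson extrapolation on the trapezoidal column (denominator 4−1=3):
R(2,1) = (4·0.9253708 − 0.9202315) / 3 = 0.9270839
R(3,1) = 0.9268465 + (0.9268465 − 0.9253708)/3 = 0.9273384
R(3,2) = 0.9273384 + (0.9273384 − 0.9270839)/15 = 0.9273554

0.92736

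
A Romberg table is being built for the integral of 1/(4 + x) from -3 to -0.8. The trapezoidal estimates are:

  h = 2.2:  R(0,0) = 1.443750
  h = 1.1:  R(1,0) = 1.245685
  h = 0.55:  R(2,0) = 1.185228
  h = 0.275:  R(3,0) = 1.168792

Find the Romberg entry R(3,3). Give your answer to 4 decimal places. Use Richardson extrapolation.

Richardson extrapolation on the trapezoidal column (denominator 4−1=3):
R(1,1) = (4·1.245685 − 1.443750) / 3 = 1.179663
R(2,1) = (4·1.185228 − 1.245685) / 3 = 1.165076
R(3,1) = (4·1.168792 − 1.185228) / 3 = 1.163313
R(2,2) = (16·1.165076 − 1.179663) / 15 = 1.164104
R(3,2) = 1.163313 + (1.163313 − 1.165076)/15 = 1.163195
R(3,3) = 1.163195 + (1.163195 − 1.164104)/63 = 1.163181
(Column j=1 coincides with Simpson's rule on the same nodes.)

1.1632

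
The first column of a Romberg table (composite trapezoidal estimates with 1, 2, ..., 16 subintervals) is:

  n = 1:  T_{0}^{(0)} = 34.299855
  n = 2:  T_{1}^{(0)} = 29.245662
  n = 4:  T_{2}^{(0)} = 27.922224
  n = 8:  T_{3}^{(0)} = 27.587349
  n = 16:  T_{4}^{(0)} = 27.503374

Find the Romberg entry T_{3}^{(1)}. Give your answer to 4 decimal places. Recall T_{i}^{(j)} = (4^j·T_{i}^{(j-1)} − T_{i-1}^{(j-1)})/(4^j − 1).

27.4757

Richardson extrapolation on the trapezoidal column (denominator 4−1=3):
T_{3}^{(1)} = (4·27.587349 − 27.922224) / 3 = 27.475724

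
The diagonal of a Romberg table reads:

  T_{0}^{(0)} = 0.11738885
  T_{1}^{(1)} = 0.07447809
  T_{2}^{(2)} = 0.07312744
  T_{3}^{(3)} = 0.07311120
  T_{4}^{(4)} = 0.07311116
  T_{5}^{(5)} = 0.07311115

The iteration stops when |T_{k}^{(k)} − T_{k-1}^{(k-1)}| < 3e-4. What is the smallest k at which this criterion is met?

k = 3

|T_{1}^{(1)} − T_{0}^{(0)}| = 0.04291076 ≥ 3e-4
|T_{2}^{(2)} − T_{1}^{(1)}| = 0.00135065 ≥ 3e-4
|T_{3}^{(3)} − T_{2}^{(2)}| = 0.00001624 < 3e-4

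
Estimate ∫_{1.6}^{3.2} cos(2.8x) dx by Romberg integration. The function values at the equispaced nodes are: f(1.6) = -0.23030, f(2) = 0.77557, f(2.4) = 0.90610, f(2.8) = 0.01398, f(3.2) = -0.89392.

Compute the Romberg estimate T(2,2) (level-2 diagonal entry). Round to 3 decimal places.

0.503

T(0,0) (trapezoid, 1 panel, h=1.6000): -0.89938
T(1,0) (trapezoid, 2 panels, h=0.8000): 0.27519
T(2,0) (trapezoid, 4 panels, h=0.4000): 0.45342
T(1,1) = 0.27519 + (0.27519 − (-0.89938))/3 = 0.66671
T(2,1) = 0.45342 + (0.45342 − 0.27519)/3 = 0.51283
T(2,2) = 0.51283 + (0.51283 − 0.66671)/15 = 0.50257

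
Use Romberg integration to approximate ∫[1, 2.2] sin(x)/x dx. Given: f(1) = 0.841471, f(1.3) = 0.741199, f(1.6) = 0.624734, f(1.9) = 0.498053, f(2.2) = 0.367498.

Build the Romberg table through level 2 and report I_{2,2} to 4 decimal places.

0.7415

I_{0,0} (trapezoid, 1 panel, h=1.2000): 0.725381
I_{1,0} (trapezoid, 2 panels, h=0.6000): 0.737531
I_{2,0} (trapezoid, 4 panels, h=0.3000): 0.740541
I_{1,1} = 0.737531 + (0.737531 − 0.725381)/3 = 0.741581
I_{2,1} = 0.740541 + (0.740541 − 0.737531)/3 = 0.741544
I_{2,2} = 0.741544 + (0.741544 − 0.741581)/15 = 0.741542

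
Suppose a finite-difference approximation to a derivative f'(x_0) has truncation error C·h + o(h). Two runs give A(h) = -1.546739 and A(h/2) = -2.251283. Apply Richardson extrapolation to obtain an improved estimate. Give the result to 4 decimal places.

The leading error scales as h; refining by a factor of 2 reduces it by 2^1 = 2.
Extrapolated value = (2·A(h/2) − A(h)) / (2 − 1)
= (2·(-2.251283) − (-1.546739)) / 1
= -2.955827 / 1 = -2.955827

-2.9558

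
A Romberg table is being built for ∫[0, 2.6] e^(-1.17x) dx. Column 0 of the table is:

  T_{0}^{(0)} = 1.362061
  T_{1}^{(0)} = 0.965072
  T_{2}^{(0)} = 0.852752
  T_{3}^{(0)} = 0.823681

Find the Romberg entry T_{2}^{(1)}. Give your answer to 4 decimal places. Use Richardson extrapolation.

0.8153

Richardson extrapolation on the trapezoidal column (denominator 4−1=3):
T_{2}^{(1)} = 0.852752 + (0.852752 − 0.965072)/3 = 0.815312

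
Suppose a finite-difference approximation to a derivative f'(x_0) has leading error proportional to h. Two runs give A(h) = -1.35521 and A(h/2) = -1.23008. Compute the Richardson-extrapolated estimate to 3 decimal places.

Extrapolated value = (2·A(h/2) − A(h)) / (2 − 1)
= (2·(-1.23008) − (-1.35521)) / 1
= -1.10495 / 1 = -1.10495

-1.105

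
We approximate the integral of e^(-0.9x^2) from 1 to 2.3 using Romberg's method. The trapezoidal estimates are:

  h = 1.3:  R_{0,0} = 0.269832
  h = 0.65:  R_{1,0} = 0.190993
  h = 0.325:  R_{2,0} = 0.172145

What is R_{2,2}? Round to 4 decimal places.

Richardson extrapolation on the trapezoidal column (denominator 4−1=3):
R_{1,1} = 0.190993 + (0.190993 − 0.269832)/3 = 0.164713
R_{2,1} = (4·0.172145 − 0.190993) / 3 = 0.165862
R_{2,2} = (16·0.165862 − 0.164713) / 15 = 0.165939

0.1659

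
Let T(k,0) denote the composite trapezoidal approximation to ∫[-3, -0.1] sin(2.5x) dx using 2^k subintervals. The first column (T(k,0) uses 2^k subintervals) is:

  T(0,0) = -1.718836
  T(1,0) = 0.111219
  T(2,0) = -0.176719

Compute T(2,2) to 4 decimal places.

-0.3390

T(1,1) = (4·0.111219 − (-1.718836)) / 3 = 0.721237
T(2,1) = (4·(-0.176719) − 0.111219) / 3 = -0.272698
T(2,2) = (16·(-0.272698) − 0.721237) / 15 = -0.338960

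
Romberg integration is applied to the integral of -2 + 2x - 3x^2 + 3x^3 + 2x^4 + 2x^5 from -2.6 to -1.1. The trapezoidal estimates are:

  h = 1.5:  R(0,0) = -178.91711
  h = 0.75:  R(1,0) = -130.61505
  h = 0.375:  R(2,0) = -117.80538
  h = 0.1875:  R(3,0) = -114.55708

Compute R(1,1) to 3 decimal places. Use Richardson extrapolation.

R(1,1) = -130.61505 + (-130.61505 − (-178.91711))/3 = -114.51436
(Column j=1 coincides with Simpson's rule on the same nodes.)

-114.514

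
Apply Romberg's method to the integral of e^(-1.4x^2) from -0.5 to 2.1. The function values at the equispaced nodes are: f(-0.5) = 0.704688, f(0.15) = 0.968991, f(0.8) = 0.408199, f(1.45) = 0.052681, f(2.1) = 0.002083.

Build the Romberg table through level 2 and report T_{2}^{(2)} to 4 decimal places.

T_{0}^{(0)} (trapezoid, 1 panel, h=2.6000): 0.918802
T_{1}^{(0)} (trapezoid, 2 panels, h=1.3000): 0.990060
T_{2}^{(0)} (trapezoid, 4 panels, h=0.6500): 1.159117
T_{1}^{(1)} = 0.990060 + (0.990060 − 0.918802)/3 = 1.013813
T_{2}^{(1)} = 1.159117 + (1.159117 − 0.990060)/3 = 1.215469
T_{2}^{(2)} = 1.215469 + (1.215469 − 1.013813)/15 = 1.228913

1.2289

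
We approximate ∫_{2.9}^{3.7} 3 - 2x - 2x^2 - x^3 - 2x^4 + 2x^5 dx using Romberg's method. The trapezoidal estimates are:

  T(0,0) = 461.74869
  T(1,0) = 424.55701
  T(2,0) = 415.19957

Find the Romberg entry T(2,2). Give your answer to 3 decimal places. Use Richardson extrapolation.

412.075

Richardson extrapolation on the trapezoidal column (denominator 4−1=3):
T(1,1) = 424.55701 + (424.55701 − 461.74869)/3 = 412.15978
T(2,1) = 415.19957 + (415.19957 − 424.55701)/3 = 412.08042
T(2,2) = 412.08042 + (412.08042 − 412.15978)/15 = 412.07513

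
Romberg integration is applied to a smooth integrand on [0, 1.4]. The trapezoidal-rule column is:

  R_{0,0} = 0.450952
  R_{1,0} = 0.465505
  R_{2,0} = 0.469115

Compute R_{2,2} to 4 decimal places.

R_{1,1} = 0.465505 + (0.465505 − 0.450952)/3 = 0.470356
R_{2,1} = 0.469115 + (0.469115 − 0.465505)/3 = 0.470318
R_{2,2} = 0.470318 + (0.470318 − 0.470356)/15 = 0.470315

0.4703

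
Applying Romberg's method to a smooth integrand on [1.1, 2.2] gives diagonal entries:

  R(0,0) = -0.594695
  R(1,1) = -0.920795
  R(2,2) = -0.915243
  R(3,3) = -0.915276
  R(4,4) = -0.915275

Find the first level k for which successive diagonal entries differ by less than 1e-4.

|R(1,1) − R(0,0)| = 0.326100 ≥ 1e-4
|R(2,2) − R(1,1)| = 0.005552 ≥ 1e-4
|R(3,3) − R(2,2)| = 0.000033 < 1e-4

k = 3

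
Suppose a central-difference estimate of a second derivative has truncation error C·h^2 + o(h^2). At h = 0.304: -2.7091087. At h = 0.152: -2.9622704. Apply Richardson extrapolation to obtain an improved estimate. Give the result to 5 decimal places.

-3.04666

Extrapolated value = (4·A(h/2) − A(h)) / (4 − 1)
= (4·(-2.9622704) − (-2.7091087)) / 3
= -9.1399729 / 3 = -3.0466576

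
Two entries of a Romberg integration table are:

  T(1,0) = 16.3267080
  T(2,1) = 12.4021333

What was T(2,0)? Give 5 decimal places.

From T(2,1) = (4·T(2,0) − T(1,0))/3, solve for T(2,0):
4·T(2,0) = 3·12.4021333 + 16.3267080 = 53.5331079
T(2,0) = 13.3832770

13.38328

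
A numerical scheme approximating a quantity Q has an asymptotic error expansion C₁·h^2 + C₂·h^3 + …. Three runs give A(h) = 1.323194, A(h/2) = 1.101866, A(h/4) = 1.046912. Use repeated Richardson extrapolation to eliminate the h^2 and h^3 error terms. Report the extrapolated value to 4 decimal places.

1.0287

First eliminate the h^2 term (factor 2^2 = 4):
  B₁ = (4·1.101866 − 1.323194)/3 = 1.028090
  B₂ = (4·1.046912 − 1.101866)/3 = 1.028594
Then eliminate the h^3 term (factor 2^3 = 8):
  (8·1.028594 − 1.028090)/7 = 1.028666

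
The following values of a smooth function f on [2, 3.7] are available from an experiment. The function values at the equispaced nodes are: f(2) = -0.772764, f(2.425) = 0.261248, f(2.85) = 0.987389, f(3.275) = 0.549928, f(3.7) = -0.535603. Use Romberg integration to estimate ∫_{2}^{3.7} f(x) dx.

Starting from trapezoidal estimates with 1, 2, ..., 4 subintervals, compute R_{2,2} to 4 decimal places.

R_{0,0} (trapezoid, 1 panel, h=1.7000): -1.112112
R_{1,0} (trapezoid, 2 panels, h=0.8500): 0.283225
R_{2,0} (trapezoid, 4 panels, h=0.4250): 0.486362
R_{1,1} = 0.283225 + (0.283225 − (-1.112112))/3 = 0.748337
R_{2,1} = 0.486362 + (0.486362 − 0.283225)/3 = 0.554074
R_{2,2} = 0.554074 + (0.554074 − 0.748337)/15 = 0.541123

0.5411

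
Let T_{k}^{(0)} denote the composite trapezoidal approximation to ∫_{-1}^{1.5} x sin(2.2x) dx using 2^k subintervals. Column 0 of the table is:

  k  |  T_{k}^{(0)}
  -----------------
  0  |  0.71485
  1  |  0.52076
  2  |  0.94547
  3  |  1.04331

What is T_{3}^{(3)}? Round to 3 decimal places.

1.074

T_{1}^{(1)} = 0.52076 + (0.52076 − 0.71485)/3 = 0.45606
T_{2}^{(1)} = (4·0.94547 − 0.52076) / 3 = 1.08704
T_{3}^{(1)} = (4·1.04331 − 0.94547) / 3 = 1.07592
T_{2}^{(2)} = 1.08704 + (1.08704 − 0.45606)/15 = 1.12911
T_{3}^{(2)} = (16·1.07592 − 1.08704) / 15 = 1.07518
T_{3}^{(3)} = 1.07518 + (1.07518 − 1.12911)/63 = 1.07432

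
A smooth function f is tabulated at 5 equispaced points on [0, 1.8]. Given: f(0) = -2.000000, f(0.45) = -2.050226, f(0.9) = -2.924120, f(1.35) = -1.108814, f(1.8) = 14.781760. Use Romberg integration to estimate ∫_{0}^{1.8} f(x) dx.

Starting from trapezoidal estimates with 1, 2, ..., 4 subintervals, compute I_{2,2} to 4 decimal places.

-0.9341

I_{0,0} (trapezoid, 1 panel, h=1.8000): 11.503584
I_{1,0} (trapezoid, 2 panels, h=0.9000): 3.120084
I_{2,0} (trapezoid, 4 panels, h=0.4500): 0.138474
I_{1,1} = 3.120084 + (3.120084 − 11.503584)/3 = 0.325584
I_{2,1} = 0.138474 + (0.138474 − 3.120084)/3 = -0.855396
I_{2,2} = -0.855396 + (-0.855396 − 0.325584)/15 = -0.934128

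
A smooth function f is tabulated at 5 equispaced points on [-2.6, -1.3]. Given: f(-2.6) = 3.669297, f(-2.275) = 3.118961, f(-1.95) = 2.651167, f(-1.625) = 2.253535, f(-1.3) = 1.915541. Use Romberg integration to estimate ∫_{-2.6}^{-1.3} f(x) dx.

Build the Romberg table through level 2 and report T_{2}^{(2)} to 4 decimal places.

T_{0}^{(0)} (trapezoid, 1 panel, h=1.3000): 3.630145
T_{1}^{(0)} (trapezoid, 2 panels, h=0.6500): 3.538331
T_{2}^{(0)} (trapezoid, 4 panels, h=0.3250): 3.515227
T_{1}^{(1)} = 3.538331 + (3.538331 − 3.630145)/3 = 3.507726
T_{2}^{(1)} = 3.515227 + (3.515227 − 3.538331)/3 = 3.507526
T_{2}^{(2)} = 3.507526 + (3.507526 − 3.507726)/15 = 3.507513

3.5075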